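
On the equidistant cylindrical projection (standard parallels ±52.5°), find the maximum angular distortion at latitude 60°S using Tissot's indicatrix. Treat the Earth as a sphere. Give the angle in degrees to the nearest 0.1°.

11.3°

The equidistant cylindrical projection with φ₀ = 52.5° has h = 1 (meridians true) and k = cos φ₀ / cos φ along parallels.
At 60°: h = 1.000, k = 1.218; principal scales a = 1.218, b = 1.000.
sin(ω/2) = (a − b)/(a + b) = 0.2175/2.218 = 0.09809, so ω = 2 arcsin(0.09809) ≈ 11.3°.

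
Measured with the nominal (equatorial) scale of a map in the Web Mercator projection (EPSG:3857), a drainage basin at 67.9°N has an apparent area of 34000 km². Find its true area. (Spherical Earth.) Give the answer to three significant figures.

4810 km²

For Mercator, h = k = sec φ (a conformal cylindrical projection has a single point scale, 1/cos φ).
Areal scale = k² = sec²φ = 1/cos²(67.9°) = 1/0.3762² = 7.065.
True area = apparent / (areal scale) = 34000 / 7.065 ≈ 4810 km².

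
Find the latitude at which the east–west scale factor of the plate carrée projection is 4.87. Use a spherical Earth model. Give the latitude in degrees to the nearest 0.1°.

Plate carrée: h = 1, k = sec φ along parallels.
sec φ = 4.87  ⇒  cos φ = 0.2053  ⇒  φ ≈ 78.2°.

78.2°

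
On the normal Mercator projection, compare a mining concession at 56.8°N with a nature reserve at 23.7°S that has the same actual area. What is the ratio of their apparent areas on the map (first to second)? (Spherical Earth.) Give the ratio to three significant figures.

Mercator areal scale is sec²φ.
At 56.8°: sec²(56.8°) = 1/0.5476² = 3.335.
At 23.7°: sec²(23.7°) = 1/0.9157² = 1.193.
Ratio = 3.335/1.193 = cos²(23.7°)/cos²(56.8°) ≈ 2.80.

2.80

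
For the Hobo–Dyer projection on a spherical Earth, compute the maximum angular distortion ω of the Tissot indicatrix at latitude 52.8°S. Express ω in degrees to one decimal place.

30.8°

The Hobo–Dyer projection is cylindrical equal-area with φ₀ = 37.5°. A cylindrical equal-area projection with standard parallel φ₀ has meridian scale h = cos φ / cos φ₀ and parallel scale k = cos φ₀ / cos φ (so areas are preserved, h·k = 1).
At 52.8°: h = 0.7621, k = 1.312; principal scales a = 1.312, b = 0.7621.
sin(ω/2) = (a − b)/(a + b) = 0.5501/2.074 = 0.2652, so ω = 2 arcsin(0.2652) ≈ 30.8°.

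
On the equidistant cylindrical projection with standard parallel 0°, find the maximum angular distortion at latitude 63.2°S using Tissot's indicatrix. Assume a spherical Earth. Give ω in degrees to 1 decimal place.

In the plate carrée (x = Rλ, y = Rφ), meridians are true-scale (h = 1) and parallels are stretched by k = sec φ.
At 63.2°: h = 1.000, k = 2.218; principal scales a = 2.218, b = 1.000.
sin(ω/2) = (a − b)/(a + b) = 1.218/3.218 = 0.3785, so ω = 2 arcsin(0.3785) ≈ 44.5°.

44.5°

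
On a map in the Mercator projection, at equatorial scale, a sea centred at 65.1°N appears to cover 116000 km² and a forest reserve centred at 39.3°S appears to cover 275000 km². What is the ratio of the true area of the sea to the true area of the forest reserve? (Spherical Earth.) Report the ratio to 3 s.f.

Since Mercator area scale is 1/cos²φ, the true area equals the apparent area multiplied by cos²φ.
True area of sea: 116000 × cos²(65.1°) = 116000 × 0.1773 = 20560 km².
True area of forest reserve: 275000 × cos²(39.3°) = 275000 × 0.5988 = 164700 km².
Ratio = 20560 / 164700 ≈ 0.125.

0.125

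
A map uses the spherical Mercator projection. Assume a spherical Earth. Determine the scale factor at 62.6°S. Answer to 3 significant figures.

2.17

Mercator is conformal, so the point scale is isotropic: h = k = sec φ = 1/cos φ.
k = 1/cos 62.6° = 1/0.4602 = 2.173.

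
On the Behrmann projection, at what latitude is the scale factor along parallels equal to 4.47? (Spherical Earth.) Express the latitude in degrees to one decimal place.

Behrmann is a cylindrical equal-area projection with standard parallels at ±30°. A cylindrical equal-area projection with standard parallel φ₀ has meridian scale h = cos φ / cos φ₀ and parallel scale k = cos φ₀ / cos φ (so areas are preserved, h·k = 1).
k = cos φ₀ / cos φ = 4.47  ⇒  cos φ = cos 30° / 4.47 = 0.1937.
φ = arccos(0.1937) ≈ 78.8°.

78.8°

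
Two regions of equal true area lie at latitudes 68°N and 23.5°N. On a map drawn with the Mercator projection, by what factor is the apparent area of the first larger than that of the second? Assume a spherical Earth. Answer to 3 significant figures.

5.99

Mercator areal scale is sec²φ.
At 68°: sec²(68°) = 1/0.3746² = 7.126.
At 23.5°: sec²(23.5°) = 1/0.9171² = 1.189.
Ratio = 7.126/1.189 = cos²(23.5°)/cos²(68°) ≈ 5.99.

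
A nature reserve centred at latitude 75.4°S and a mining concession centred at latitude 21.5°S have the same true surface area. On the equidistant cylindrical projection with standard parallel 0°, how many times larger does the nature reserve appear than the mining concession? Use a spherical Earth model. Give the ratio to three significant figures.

3.69

In the plate carrée (x = Rλ, y = Rφ), meridians are true-scale (h = 1) and parallels are stretched by k = sec φ.
Areal scale at 75.4°: h·k = 1.000 × 3.967 = 3.967.
Areal scale at 21.5°: h·k = 1.000 × 1.075 = 1.075.
Ratio = 3.967/1.075 ≈ 3.69.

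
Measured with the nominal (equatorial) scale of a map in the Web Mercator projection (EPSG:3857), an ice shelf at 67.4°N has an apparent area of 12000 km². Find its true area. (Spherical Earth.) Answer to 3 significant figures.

1770 km²

The Mercator projection is conformal; its linear scale factor is the same in every direction and equals sec φ = 1/cos φ.
Areal scale = k² = sec²φ = 1/cos²(67.4°) = 1/0.3843² = 6.771.
True area = apparent / (areal scale) = 12000 / 6.771 ≈ 1770 km².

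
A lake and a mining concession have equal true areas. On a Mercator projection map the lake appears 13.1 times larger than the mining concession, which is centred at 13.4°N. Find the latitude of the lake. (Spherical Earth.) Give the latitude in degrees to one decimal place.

On Mercator, (apparent₁)/(apparent₂) = sec²φ₁ / sec²φ₂ when true areas are equal.
cos²φ₂ / cos²φ₁ = 13.1  ⇒  cos φ₁ = cos 13.4° / √13.1 = 0.9728/3.619 = 0.2688.
φ₁ = arccos(0.2688) ≈ 74.4°.

74.4°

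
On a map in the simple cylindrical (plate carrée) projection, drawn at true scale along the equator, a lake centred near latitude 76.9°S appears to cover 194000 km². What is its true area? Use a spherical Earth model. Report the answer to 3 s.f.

In the plate carrée (x = Rλ, y = Rφ), meridians are true-scale (h = 1) and parallels are stretched by k = sec φ.
Areal scale = h·k = 1 × sec φ; at 76.9°, h = 1.000, k = 4.412, so h·k = 4.412.
True area = apparent / (areal scale) = 194000 / 4.412 ≈ 44000 km².

44000 km²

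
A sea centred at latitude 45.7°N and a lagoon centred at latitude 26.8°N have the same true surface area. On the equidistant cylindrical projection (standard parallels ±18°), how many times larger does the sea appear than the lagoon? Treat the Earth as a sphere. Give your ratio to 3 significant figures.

In the equirectangular projection with standard parallel φ₀ = 18° (x = Rλ cos φ₀, y = Rφ), meridians are true-scale (h = 1) and the parallel scale is k = cos φ₀ / cos φ.
Areal scale at 45.7°: h·k = 1.000 × 1.362 = 1.362.
Areal scale at 26.8°: h·k = 1.000 × 1.066 = 1.066.
Ratio = 1.362/1.066 ≈ 1.28.

1.28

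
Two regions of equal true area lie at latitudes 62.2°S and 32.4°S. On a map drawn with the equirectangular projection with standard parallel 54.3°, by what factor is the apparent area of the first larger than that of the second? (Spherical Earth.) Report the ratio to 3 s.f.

1.81

The equidistant cylindrical projection with φ₀ = 54.3° has h = 1 (meridians true) and k = cos φ₀ / cos φ along parallels.
Areal scale at 62.2°: h·k = 1.000 × 1.251 = 1.251.
Areal scale at 32.4°: h·k = 1.000 × 0.6911 = 0.6911.
Ratio = 1.251/0.6911 ≈ 1.81.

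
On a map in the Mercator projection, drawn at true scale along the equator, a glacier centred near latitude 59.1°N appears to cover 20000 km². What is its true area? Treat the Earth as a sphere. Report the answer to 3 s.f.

Mercator is conformal, so the point scale is isotropic: h = k = sec φ = 1/cos φ.
Areal scale = k² = sec²φ = 1/cos²(59.1°) = 1/0.5135² = 3.792.
True area = apparent / (areal scale) = 20000 / 3.792 ≈ 5270 km².

5270 km²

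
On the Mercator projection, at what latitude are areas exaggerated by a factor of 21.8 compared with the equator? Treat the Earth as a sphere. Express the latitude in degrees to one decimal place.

77.6°

Mercator areal scale is sec²φ.
sec²φ = 21.8  ⇒  cos²φ = 0.04587  ⇒  cos φ = 0.2142.
φ = arccos(0.2142) ≈ 77.6°.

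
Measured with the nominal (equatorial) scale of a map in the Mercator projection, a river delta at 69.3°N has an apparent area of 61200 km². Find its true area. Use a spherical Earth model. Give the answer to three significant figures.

7650 km²

For Mercator, h = k = sec φ (a conformal cylindrical projection has a single point scale, 1/cos φ).
Areal scale = k² = sec²φ = 1/cos²(69.3°) = 1/0.3535² = 8.004.
True area = apparent / (areal scale) = 61200 / 8.004 ≈ 7650 km².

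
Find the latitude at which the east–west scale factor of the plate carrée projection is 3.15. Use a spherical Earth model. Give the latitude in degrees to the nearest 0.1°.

Plate carrée: h = 1, k = sec φ along parallels.
sec φ = 3.15  ⇒  cos φ = 0.3175  ⇒  φ ≈ 71.5°.

71.5°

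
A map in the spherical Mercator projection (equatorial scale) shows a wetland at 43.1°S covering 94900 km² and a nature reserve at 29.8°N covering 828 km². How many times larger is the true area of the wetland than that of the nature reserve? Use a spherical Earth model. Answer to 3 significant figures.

81.1

On Mercator the areal scale is sec²φ, so true area = apparent × cos²φ.
True area of wetland: 94900 × cos²(43.1°) = 94900 × 0.5331 = 50590 km².
True area of nature reserve: 828 × cos²(29.8°) = 828 × 0.7530 = 623.5 km².
Ratio = 50590 / 623.5 ≈ 81.1.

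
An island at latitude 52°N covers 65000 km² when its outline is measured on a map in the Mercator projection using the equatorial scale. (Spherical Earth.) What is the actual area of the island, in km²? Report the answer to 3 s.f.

24600 km²

The Mercator projection is conformal; its linear scale factor is the same in every direction and equals sec φ = 1/cos φ.
Areal scale = k² = sec²φ = 1/cos²(52°) = 1/0.6157² = 2.638.
True area = apparent / (areal scale) = 65000 / 2.638 ≈ 24600 km².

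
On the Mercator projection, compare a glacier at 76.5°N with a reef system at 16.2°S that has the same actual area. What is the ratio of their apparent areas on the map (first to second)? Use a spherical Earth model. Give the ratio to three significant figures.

16.9

Mercator areal scale is sec²φ.
At 76.5°: sec²(76.5°) = 1/0.2334² = 18.35.
At 16.2°: sec²(16.2°) = 1/0.9603² = 1.084.
Ratio = 18.35/1.084 = cos²(16.2°)/cos²(76.5°) ≈ 16.9.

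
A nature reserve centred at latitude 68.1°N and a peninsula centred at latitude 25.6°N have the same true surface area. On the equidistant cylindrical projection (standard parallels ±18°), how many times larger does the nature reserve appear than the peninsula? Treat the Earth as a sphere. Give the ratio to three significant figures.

In the equirectangular projection with standard parallel φ₀ = 18° (x = Rλ cos φ₀, y = Rφ), meridians are true-scale (h = 1) and the parallel scale is k = cos φ₀ / cos φ.
Areal scale at 68.1°: h·k = 1.000 × 2.550 = 2.550.
Areal scale at 25.6°: h·k = 1.000 × 1.055 = 1.055.
Ratio = 2.550/1.055 ≈ 2.42.

2.42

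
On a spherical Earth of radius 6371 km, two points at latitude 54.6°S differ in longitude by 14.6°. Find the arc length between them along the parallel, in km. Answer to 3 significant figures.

940 km

Arc length along a parallel = R cos φ · Δλ (with Δλ in radians).
= 6371 × cos 54.6° × (14.6° × π/180) = 6371 × 0.5793 × 0.2548 ≈ 940 km.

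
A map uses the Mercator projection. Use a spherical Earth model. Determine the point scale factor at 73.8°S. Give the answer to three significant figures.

For Mercator, h = k = sec φ (a conformal cylindrical projection has a single point scale, 1/cos φ).
k = 1/cos 73.8° = 1/0.2790 = 3.584.

3.58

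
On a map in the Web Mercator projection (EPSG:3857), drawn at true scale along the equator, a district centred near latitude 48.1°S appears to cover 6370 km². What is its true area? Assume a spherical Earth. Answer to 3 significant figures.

For Mercator, h = k = sec φ (a conformal cylindrical projection has a single point scale, 1/cos φ).
Areal scale = k² = sec²φ = 1/cos²(48.1°) = 1/0.6678² = 2.242.
True area = apparent / (areal scale) = 6370 / 2.242 ≈ 2840 km².

2840 km²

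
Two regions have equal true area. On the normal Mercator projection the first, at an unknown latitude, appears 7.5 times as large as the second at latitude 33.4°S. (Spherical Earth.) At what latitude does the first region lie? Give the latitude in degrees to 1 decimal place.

On Mercator, (apparent₁)/(apparent₂) = sec²φ₁ / sec²φ₂ when true areas are equal.
cos²φ₂ / cos²φ₁ = 7.5  ⇒  cos φ₁ = cos 33.4° / √7.5 = 0.8348/2.739 = 0.3048.
φ₁ = arccos(0.3048) ≈ 72.3°.

72.3°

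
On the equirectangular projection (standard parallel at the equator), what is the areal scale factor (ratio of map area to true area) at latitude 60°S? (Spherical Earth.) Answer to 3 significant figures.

2.00

Plate carrée maps x = Rλ, y = Rφ. The meridian scale is h = 1 and the parallel scale is k = 1/cos φ = sec φ.
Areal scale = h·k = 1 × sec φ; at 60°, h = 1.000, k = 2.000, so h·k = 2.000.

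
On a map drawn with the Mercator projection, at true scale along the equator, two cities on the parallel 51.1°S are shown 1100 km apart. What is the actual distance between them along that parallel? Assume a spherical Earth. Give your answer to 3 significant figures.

691 km

For Mercator, h = k = sec φ (a conformal cylindrical projection has a single point scale, 1/cos φ).
Along the parallel at 51.1°, map distances are exaggerated by k = sec 51.1° = 1.592.
True distance = 1100 / 1.592 = 1100 × cos 51.1° ≈ 691 km.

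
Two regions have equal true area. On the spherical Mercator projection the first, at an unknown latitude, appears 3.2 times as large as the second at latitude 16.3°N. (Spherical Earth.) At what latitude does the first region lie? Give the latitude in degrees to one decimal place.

Mercator areal scale is sec²φ, so apparent-area ratio = sec²φ₁ / sec²φ₂ = cos²φ₂ / cos²φ₁.
cos²φ₂ / cos²φ₁ = 3.2  ⇒  cos φ₁ = cos 16.3° / √3.2 = 0.9598/1.789 = 0.5365.
φ₁ = arccos(0.5365) ≈ 57.6°.

57.6°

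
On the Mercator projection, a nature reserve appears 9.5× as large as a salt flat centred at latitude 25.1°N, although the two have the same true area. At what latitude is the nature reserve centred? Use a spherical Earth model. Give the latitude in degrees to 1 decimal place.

72.9°

For equal true areas on Mercator, apparent areas scale as sec²φ, so the ratio is cos²φ₂ / cos²φ₁.
cos²φ₂ / cos²φ₁ = 9.5  ⇒  cos φ₁ = cos 25.1° / √9.5 = 0.9056/3.082 = 0.2938.
φ₁ = arccos(0.2938) ≈ 72.9°.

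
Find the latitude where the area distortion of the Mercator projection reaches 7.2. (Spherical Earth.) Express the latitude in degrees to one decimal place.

68.1°

Mercator areal scale is sec²φ.
sec²φ = 7.2  ⇒  cos²φ = 0.1389  ⇒  cos φ = 0.3727.
φ = arccos(0.3727) ≈ 68.1°.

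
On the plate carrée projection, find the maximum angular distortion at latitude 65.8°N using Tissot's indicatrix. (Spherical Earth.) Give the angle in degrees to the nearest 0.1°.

49.5°

Plate carrée maps x = Rλ, y = Rφ. The meridian scale is h = 1 and the parallel scale is k = 1/cos φ = sec φ.
At 65.8°: h = 1.000, k = 2.439; principal scales a = 2.439, b = 1.000.
sin(ω/2) = (a − b)/(a + b) = 1.439/3.439 = 0.4185, so ω = 2 arcsin(0.4185) ≈ 49.5°.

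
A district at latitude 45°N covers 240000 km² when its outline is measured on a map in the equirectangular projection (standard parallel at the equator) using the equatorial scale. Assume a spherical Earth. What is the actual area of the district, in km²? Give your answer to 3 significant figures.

170000 km²

Plate carrée maps x = Rλ, y = Rφ. The meridian scale is h = 1 and the parallel scale is k = 1/cos φ = sec φ.
Areal scale = h·k = 1 × sec φ; at 45°, h = 1.000, k = 1.414, so h·k = 1.414.
True area = apparent / (areal scale) = 240000 / 1.414 ≈ 170000 km².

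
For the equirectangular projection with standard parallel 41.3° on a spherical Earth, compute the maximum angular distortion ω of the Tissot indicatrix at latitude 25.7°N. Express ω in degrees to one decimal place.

The equidistant cylindrical projection with φ₀ = 41.3° has h = 1 (meridians true) and k = cos φ₀ / cos φ along parallels.
At 25.7°: h = 1.000, k = 0.8337; principal scales a = 1.000, b = 0.8337.
sin(ω/2) = (a − b)/(a + b) = 0.1663/1.834 = 0.09067, so ω = 2 arcsin(0.09067) ≈ 10.4°.

10.4°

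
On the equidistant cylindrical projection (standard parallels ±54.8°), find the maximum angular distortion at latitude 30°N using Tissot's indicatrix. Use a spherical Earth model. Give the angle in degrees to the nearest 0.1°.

With standard parallel φ₀ = 54.8°, the equirectangular projection gives x = Rλ cos φ₀, y = Rφ, so h = 1 and k = cos 54.8° / cos φ.
At 30°: h = 1.000, k = 0.6656; principal scales a = 1.000, b = 0.6656.
sin(ω/2) = (a − b)/(a + b) = 0.3344/1.666 = 0.2008, so ω = 2 arcsin(0.2008) ≈ 23.2°.

23.2°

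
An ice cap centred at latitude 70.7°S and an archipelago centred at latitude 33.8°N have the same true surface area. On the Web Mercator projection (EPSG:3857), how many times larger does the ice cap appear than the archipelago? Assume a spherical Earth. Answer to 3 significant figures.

6.32

Mercator areal scale is sec²φ.
At 70.7°: sec²(70.7°) = 1/0.3305² = 9.154.
At 33.8°: sec²(33.8°) = 1/0.8310² = 1.448.
Ratio = 9.154/1.448 = cos²(33.8°)/cos²(70.7°) ≈ 6.32.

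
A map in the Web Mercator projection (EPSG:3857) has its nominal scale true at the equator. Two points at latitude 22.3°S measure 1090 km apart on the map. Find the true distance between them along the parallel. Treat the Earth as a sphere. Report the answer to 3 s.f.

1010 km

The Mercator projection is conformal; its linear scale factor is the same in every direction and equals sec φ = 1/cos φ.
Along the parallel at 22.3°, map distances are exaggerated by k = sec 22.3° = 1.081.
True distance = 1090 / 1.081 = 1090 × cos 22.3° ≈ 1010 km.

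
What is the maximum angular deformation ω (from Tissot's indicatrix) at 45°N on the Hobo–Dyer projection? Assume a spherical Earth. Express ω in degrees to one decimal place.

Hobo–Dyer is a cylindrical equal-area projection with standard parallels at ±37.5°. For cylindrical equal-area with standard parallel φ₀, h = cos φ / cos φ₀ and k = cos φ₀ / cos φ, so h·k = 1.
At 45°: h = 0.8913, k = 1.122; principal scales a = 1.122, b = 0.8913.
sin(ω/2) = (a − b)/(a + b) = 0.2307/2.013 = 0.1146, so ω = 2 arcsin(0.1146) ≈ 13.2°.

13.2°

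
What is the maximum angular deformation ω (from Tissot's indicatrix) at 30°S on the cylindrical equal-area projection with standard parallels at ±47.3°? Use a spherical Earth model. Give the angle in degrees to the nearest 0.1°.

Cylindrical equal-area (φ₀ = 47.3°): h = cos φ / cos 47.3° along meridians, k = cos 47.3° / cos φ along parallels; h·k = 1.
At 30°: h = 1.277, k = 0.7831; principal scales a = 1.277, b = 0.7831.
sin(ω/2) = (a − b)/(a + b) = 0.4940/2.060 = 0.2398, so ω = 2 arcsin(0.2398) ≈ 27.7°.

27.7°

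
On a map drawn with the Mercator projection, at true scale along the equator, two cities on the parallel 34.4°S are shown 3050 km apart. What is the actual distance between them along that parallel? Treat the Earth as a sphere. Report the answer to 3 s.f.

Mercator is conformal, so the point scale is isotropic: h = k = sec φ = 1/cos φ.
Along the parallel at 34.4°, map distances are exaggerated by k = sec 34.4° = 1.212.
True distance = 3050 / 1.212 = 3050 × cos 34.4° ≈ 2520 km.

2520 km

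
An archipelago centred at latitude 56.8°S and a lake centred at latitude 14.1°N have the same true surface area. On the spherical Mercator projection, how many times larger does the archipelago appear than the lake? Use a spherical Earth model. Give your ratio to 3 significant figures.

On Mercator, area is exaggerated by sec²φ = 1/cos²φ.
At 56.8°: sec²(56.8°) = 1/0.5476² = 3.335.
At 14.1°: sec²(14.1°) = 1/0.9699² = 1.063.
Ratio = 3.335/1.063 = cos²(14.1°)/cos²(56.8°) ≈ 3.14.

3.14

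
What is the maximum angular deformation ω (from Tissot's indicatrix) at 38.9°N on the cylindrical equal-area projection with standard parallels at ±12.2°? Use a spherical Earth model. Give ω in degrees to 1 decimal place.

25.9°

For cylindrical equal-area with standard parallel φ₀, h = cos φ / cos φ₀ and k = cos φ₀ / cos φ, so h·k = 1.
At 38.9°: h = 0.7962, k = 1.256; principal scales a = 1.256, b = 0.7962.
sin(ω/2) = (a − b)/(a + b) = 0.4597/2.052 = 0.2240, so ω = 2 arcsin(0.2240) ≈ 25.9°.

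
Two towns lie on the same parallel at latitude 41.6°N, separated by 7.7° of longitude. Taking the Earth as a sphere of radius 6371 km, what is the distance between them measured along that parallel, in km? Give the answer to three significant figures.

Arc length along a parallel = R cos φ · Δλ (with Δλ in radians).
= 6371 × cos 41.6° × (7.7° × π/180) = 6371 × 0.7478 × 0.1344 ≈ 640 km.

640 km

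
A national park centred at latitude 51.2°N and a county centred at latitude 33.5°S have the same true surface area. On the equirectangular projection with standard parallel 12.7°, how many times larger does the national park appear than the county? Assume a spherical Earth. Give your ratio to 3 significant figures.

1.33

The equidistant cylindrical projection with φ₀ = 12.7° has h = 1 (meridians true) and k = cos φ₀ / cos φ along parallels.
Areal scale at 51.2°: h·k = 1.000 × 1.557 = 1.557.
Areal scale at 33.5°: h·k = 1.000 × 1.170 = 1.170.
Ratio = 1.557/1.170 ≈ 1.33.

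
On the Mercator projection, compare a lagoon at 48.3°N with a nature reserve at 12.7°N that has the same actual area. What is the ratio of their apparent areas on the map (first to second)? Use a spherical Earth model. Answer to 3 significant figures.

2.15

On Mercator, area is exaggerated by sec²φ = 1/cos²φ.
At 48.3°: sec²(48.3°) = 1/0.6652² = 2.260.
At 12.7°: sec²(12.7°) = 1/0.9755² = 1.051.
Ratio = 2.260/1.051 = cos²(12.7°)/cos²(48.3°) ≈ 2.15.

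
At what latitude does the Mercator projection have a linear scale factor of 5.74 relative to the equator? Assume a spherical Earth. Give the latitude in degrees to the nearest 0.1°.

Mercator scale is k = sec φ = 1/cos φ.
1/cos φ = 5.74  ⇒  cos φ = 0.1742  ⇒  φ = arccos(0.1742) ≈ 80.0°.

80.0°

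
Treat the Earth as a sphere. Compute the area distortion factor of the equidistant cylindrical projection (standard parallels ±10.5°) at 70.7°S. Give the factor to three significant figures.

2.97

In the equirectangular projection with standard parallel φ₀ = 10.5° (x = Rλ cos φ₀, y = Rφ), meridians are true-scale (h = 1) and the parallel scale is k = cos φ₀ / cos φ.
Areal scale = h·k = 1 × cos φ₀ / cos φ; at 70.7°, h = 1.000, k = 2.975, so h·k = 2.975.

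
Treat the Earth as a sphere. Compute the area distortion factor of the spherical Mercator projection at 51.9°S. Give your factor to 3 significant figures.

Mercator is conformal, so the point scale is isotropic: h = k = sec φ = 1/cos φ.
Areal scale = k² = sec²φ = 1/cos²(51.9°) = 1/0.6170² = 2.627.

2.63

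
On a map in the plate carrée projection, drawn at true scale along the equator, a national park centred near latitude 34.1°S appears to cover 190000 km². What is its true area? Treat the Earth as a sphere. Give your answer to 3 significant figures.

157000 km²

In the plate carrée (x = Rλ, y = Rφ), meridians are true-scale (h = 1) and parallels are stretched by k = sec φ.
Areal scale = h·k = 1 × sec φ; at 34.1°, h = 1.000, k = 1.208, so h·k = 1.208.
True area = apparent / (areal scale) = 190000 / 1.208 ≈ 157000 km².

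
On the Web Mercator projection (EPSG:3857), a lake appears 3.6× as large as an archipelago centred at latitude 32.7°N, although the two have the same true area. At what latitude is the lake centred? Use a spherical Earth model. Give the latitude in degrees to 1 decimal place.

63.7°

Mercator areal scale is sec²φ, so apparent-area ratio = sec²φ₁ / sec²φ₂ = cos²φ₂ / cos²φ₁.
cos²φ₂ / cos²φ₁ = 3.6  ⇒  cos φ₁ = cos 32.7° / √3.6 = 0.8415/1.897 = 0.4435.
φ₁ = arccos(0.4435) ≈ 63.7°.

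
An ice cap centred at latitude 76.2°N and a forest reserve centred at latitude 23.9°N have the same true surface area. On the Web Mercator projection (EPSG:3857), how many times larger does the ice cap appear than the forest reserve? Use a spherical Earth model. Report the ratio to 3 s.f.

Mercator areal scale is sec²φ.
At 76.2°: sec²(76.2°) = 1/0.2385² = 17.58.
At 23.9°: sec²(23.9°) = 1/0.9143² = 1.196.
Ratio = 17.58/1.196 = cos²(23.9°)/cos²(76.2°) ≈ 14.7.

14.7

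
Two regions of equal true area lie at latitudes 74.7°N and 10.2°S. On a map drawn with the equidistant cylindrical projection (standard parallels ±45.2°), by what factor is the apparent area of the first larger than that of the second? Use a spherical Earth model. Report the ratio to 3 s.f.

With standard parallel φ₀ = 45.2°, the equirectangular projection gives x = Rλ cos φ₀, y = Rφ, so h = 1 and k = cos 45.2° / cos φ.
Areal scale at 74.7°: h·k = 1.000 × 2.670 = 2.670.
Areal scale at 10.2°: h·k = 1.000 × 0.7159 = 0.7159.
Ratio = 2.670/0.7159 ≈ 3.73.

3.73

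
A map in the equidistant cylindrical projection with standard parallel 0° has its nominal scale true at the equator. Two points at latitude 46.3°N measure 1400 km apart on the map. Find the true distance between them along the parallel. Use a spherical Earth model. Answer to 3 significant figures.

967 km

For the equirectangular projection with φ₀ = 0 (plate carrée), h = 1 along meridians and k = sec φ along parallels.
Along the parallel at 46.3°, map distances are exaggerated by k = sec 46.3° = 1.447.
True distance = 1400 / 1.447 = 1400 × cos 46.3° ≈ 967 km.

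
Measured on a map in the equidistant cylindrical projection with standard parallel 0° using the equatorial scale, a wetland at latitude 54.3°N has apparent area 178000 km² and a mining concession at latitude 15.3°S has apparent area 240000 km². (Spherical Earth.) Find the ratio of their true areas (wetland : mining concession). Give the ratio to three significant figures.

Plate carrée has h = 1 and k = sec φ, giving areal scale sec φ; true area = (apparent area) · cos φ.
True area of wetland: 178000 × cos(54.3°) = 178000 × 0.5835 = 103900 km².
True area of mining concession: 240000 × cos(15.3°) = 240000 × 0.9646 = 231500 km².
Ratio = 103900 / 231500 ≈ 0.449.

0.449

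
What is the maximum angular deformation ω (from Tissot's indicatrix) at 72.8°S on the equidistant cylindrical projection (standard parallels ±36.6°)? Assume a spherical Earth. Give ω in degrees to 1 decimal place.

The equidistant cylindrical projection with φ₀ = 36.6° has h = 1 (meridians true) and k = cos φ₀ / cos φ along parallels.
At 72.8°: h = 1.000, k = 2.715; principal scales a = 2.715, b = 1.000.
sin(ω/2) = (a − b)/(a + b) = 1.715/3.715 = 0.4616, so ω = 2 arcsin(0.4616) ≈ 55.0°.

55.0°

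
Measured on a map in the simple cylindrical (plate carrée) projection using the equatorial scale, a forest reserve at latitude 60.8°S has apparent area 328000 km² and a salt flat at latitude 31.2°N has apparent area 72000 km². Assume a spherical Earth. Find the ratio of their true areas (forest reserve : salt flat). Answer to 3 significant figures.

2.60

Plate carrée has h = 1 and k = sec φ, giving areal scale sec φ; true area = (apparent area) · cos φ.
True area of forest reserve: 328000 × cos(60.8°) = 328000 × 0.4879 = 160000 km².
True area of salt flat: 72000 × cos(31.2°) = 72000 × 0.8554 = 61590 km².
Ratio = 160000 / 61590 ≈ 2.60.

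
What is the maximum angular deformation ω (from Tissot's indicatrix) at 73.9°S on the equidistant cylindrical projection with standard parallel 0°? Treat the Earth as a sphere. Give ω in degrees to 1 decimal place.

In the plate carrée (x = Rλ, y = Rφ), meridians are true-scale (h = 1) and parallels are stretched by k = sec φ.
At 73.9°: h = 1.000, k = 3.606; principal scales a = 3.606, b = 1.000.
sin(ω/2) = (a − b)/(a + b) = 2.606/4.606 = 0.5658, so ω = 2 arcsin(0.5658) ≈ 68.9°.

68.9°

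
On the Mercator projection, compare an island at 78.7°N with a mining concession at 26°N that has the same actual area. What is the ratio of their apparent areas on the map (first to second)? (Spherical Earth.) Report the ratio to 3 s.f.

On Mercator, area is exaggerated by sec²φ = 1/cos²φ.
At 78.7°: sec²(78.7°) = 1/0.1959² = 26.05.
At 26°: sec²(26°) = 1/0.8988² = 1.238.
Ratio = 26.05/1.238 = cos²(26°)/cos²(78.7°) ≈ 21.0.

21.0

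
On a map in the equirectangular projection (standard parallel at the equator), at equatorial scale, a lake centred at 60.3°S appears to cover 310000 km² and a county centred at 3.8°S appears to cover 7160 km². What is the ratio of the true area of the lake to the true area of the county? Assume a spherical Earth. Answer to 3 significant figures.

21.5

On the plate carrée, areal scale = h·k = 1 × sec φ, so true area = apparent × cos φ.
True area of lake: 310000 × cos(60.3°) = 310000 × 0.4955 = 153600 km².
True area of county: 7160 × cos(3.8°) = 7160 × 0.9978 = 7144 km².
Ratio = 153600 / 7144 ≈ 21.5.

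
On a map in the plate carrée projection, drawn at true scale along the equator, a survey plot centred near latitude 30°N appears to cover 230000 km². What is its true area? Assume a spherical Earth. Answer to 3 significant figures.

For the equirectangular projection with φ₀ = 0 (plate carrée), h = 1 along meridians and k = sec φ along parallels.
Areal scale = h·k = 1 × sec φ; at 30°, h = 1.000, k = 1.155, so h·k = 1.155.
True area = apparent / (areal scale) = 230000 / 1.155 ≈ 199000 km².

199000 km²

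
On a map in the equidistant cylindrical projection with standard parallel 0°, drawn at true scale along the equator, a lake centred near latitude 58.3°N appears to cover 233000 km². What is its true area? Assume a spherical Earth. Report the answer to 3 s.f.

For the equirectangular projection with φ₀ = 0 (plate carrée), h = 1 along meridians and k = sec φ along parallels.
Areal scale = h·k = 1 × sec φ; at 58.3°, h = 1.000, k = 1.903, so h·k = 1.903.
True area = apparent / (areal scale) = 233000 / 1.903 ≈ 122000 km².

122000 km²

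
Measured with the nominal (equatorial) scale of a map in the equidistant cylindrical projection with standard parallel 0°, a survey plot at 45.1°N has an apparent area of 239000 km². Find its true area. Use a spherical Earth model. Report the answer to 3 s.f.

169000 km²

In the plate carrée (x = Rλ, y = Rφ), meridians are true-scale (h = 1) and parallels are stretched by k = sec φ.
Areal scale = h·k = 1 × sec φ; at 45.1°, h = 1.000, k = 1.417, so h·k = 1.417.
True area = apparent / (areal scale) = 239000 / 1.417 ≈ 169000 km².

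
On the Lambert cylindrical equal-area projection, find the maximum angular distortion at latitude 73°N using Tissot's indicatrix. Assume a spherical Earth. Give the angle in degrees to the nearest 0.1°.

114.8°

The Lambert cylindrical equal-area projection is the cylindrical equal-area projection with its standard parallel at the equator (φ₀ = 0). A cylindrical equal-area projection with standard parallel φ₀ has meridian scale h = cos φ / cos φ₀ and parallel scale k = cos φ₀ / cos φ (so areas are preserved, h·k = 1).
At 73°: h = 0.2924, k = 3.420; principal scales a = 3.420, b = 0.2924.
sin(ω/2) = (a − b)/(a + b) = 3.128/3.713 = 0.8425, so ω = 2 arcsin(0.8425) ≈ 114.8°.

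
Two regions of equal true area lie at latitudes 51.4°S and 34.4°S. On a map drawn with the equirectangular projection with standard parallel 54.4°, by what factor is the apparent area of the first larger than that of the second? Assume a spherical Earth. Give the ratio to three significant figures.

1.32

In the equirectangular projection with standard parallel φ₀ = 54.4° (x = Rλ cos φ₀, y = Rφ), meridians are true-scale (h = 1) and the parallel scale is k = cos φ₀ / cos φ.
Areal scale at 51.4°: h·k = 1.000 × 0.9331 = 0.9331.
Areal scale at 34.4°: h·k = 1.000 × 0.7055 = 0.7055.
Ratio = 0.9331/0.7055 ≈ 1.32.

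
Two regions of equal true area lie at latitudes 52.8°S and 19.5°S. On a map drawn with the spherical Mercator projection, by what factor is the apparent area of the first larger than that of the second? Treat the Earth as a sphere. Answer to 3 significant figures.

2.43

Mercator is conformal with k = sec φ, so areal scale = k² = sec²φ.
At 52.8°: sec²(52.8°) = 1/0.6046² = 2.736.
At 19.5°: sec²(19.5°) = 1/0.9426² = 1.125.
Ratio = 2.736/1.125 = cos²(19.5°)/cos²(52.8°) ≈ 2.43.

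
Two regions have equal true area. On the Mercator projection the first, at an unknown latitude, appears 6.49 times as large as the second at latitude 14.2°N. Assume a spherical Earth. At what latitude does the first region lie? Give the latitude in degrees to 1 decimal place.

Mercator areal scale is sec²φ, so apparent-area ratio = sec²φ₁ / sec²φ₂ = cos²φ₂ / cos²φ₁.
cos²φ₂ / cos²φ₁ = 6.49  ⇒  cos φ₁ = cos 14.2° / √6.49 = 0.9694/2.548 = 0.3805.
φ₁ = arccos(0.3805) ≈ 67.6°.

67.6°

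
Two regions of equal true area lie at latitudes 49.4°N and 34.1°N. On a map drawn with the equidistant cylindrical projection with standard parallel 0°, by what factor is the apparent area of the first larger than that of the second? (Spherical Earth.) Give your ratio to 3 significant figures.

1.27

Plate carrée maps x = Rλ, y = Rφ. The meridian scale is h = 1 and the parallel scale is k = 1/cos φ = sec φ.
Areal scale at 49.4°: h·k = 1.000 × 1.537 = 1.537.
Areal scale at 34.1°: h·k = 1.000 × 1.208 = 1.208.
Ratio = 1.537/1.208 ≈ 1.27.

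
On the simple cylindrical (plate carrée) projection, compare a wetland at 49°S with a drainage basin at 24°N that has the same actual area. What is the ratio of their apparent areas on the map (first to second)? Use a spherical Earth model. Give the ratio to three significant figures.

Plate carrée maps x = Rλ, y = Rφ. The meridian scale is h = 1 and the parallel scale is k = 1/cos φ = sec φ.
Areal scale at 49°: h·k = 1.000 × 1.524 = 1.524.
Areal scale at 24°: h·k = 1.000 × 1.095 = 1.095.
Ratio = 1.524/1.095 ≈ 1.39.

1.39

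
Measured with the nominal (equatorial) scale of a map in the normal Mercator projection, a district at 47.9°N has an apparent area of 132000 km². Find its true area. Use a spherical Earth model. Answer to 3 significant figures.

59300 km²

For Mercator, h = k = sec φ (a conformal cylindrical projection has a single point scale, 1/cos φ).
Areal scale = k² = sec²φ = 1/cos²(47.9°) = 1/0.6704² = 2.225.
True area = apparent / (areal scale) = 132000 / 2.225 ≈ 59300 km².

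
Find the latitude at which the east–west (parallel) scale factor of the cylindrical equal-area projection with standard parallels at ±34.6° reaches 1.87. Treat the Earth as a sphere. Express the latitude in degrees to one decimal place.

For cylindrical equal-area with standard parallel φ₀, h = cos φ / cos φ₀ and k = cos φ₀ / cos φ, so h·k = 1.
k = cos φ₀ / cos φ = 1.87  ⇒  cos φ = cos 34.6° / 1.87 = 0.4402.
φ = arccos(0.4402) ≈ 63.9°.

63.9°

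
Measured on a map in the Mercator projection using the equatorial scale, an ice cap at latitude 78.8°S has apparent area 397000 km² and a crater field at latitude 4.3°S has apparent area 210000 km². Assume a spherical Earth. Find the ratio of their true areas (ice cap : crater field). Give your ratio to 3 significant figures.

Mercator's areal exaggeration is sec²φ; hence true area = (apparent area) · cos²φ.
True area of ice cap: 397000 × cos²(78.8°) = 397000 × 0.03773 = 14980 km².
True area of crater field: 210000 × cos²(4.3°) = 210000 × 0.9944 = 208800 km².
Ratio = 14980 / 208800 ≈ 0.0717.

0.0717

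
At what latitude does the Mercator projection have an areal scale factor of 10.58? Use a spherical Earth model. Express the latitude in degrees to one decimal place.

Mercator areal scale is sec²φ.
sec²φ = 10.58  ⇒  cos²φ = 0.09452  ⇒  cos φ = 0.3074.
φ = arccos(0.3074) ≈ 72.1°.

72.1°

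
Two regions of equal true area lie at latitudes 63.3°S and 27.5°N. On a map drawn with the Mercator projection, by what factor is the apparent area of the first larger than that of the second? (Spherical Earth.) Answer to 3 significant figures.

3.90

Mercator is conformal with k = sec φ, so areal scale = k² = sec²φ.
At 63.3°: sec²(63.3°) = 1/0.4493² = 4.953.
At 27.5°: sec²(27.5°) = 1/0.8870² = 1.271.
Ratio = 4.953/1.271 = cos²(27.5°)/cos²(63.3°) ≈ 3.90.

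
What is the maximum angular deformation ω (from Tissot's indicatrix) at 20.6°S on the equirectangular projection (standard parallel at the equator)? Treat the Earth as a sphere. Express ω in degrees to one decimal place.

In the plate carrée (x = Rλ, y = Rφ), meridians are true-scale (h = 1) and parallels are stretched by k = sec φ.
At 20.6°: h = 1.000, k = 1.068; principal scales a = 1.068, b = 1.000.
sin(ω/2) = (a − b)/(a + b) = 0.06831/2.068 = 0.03303, so ω = 2 arcsin(0.03303) ≈ 3.8°.

3.8°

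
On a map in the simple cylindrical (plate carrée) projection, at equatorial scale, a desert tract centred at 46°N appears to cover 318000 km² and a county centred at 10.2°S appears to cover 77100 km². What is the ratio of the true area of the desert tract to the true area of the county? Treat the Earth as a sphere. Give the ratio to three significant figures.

On the plate carrée, areal scale = h·k = 1 × sec φ, so true area = apparent × cos φ.
True area of desert tract: 318000 × cos(46°) = 318000 × 0.6947 = 220900 km².
True area of county: 77100 × cos(10.2°) = 77100 × 0.9842 = 75880 km².
Ratio = 220900 / 75880 ≈ 2.91.

2.91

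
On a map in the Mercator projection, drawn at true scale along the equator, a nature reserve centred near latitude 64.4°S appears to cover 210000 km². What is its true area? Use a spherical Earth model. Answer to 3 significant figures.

39200 km²

Mercator is conformal, so the point scale is isotropic: h = k = sec φ = 1/cos φ.
Areal scale = k² = sec²φ = 1/cos²(64.4°) = 1/0.4321² = 5.356.
True area = apparent / (areal scale) = 210000 / 5.356 ≈ 39200 km².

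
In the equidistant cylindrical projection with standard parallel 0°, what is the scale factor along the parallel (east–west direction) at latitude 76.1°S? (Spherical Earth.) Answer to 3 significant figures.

For the equirectangular projection with φ₀ = 0 (plate carrée), h = 1 along meridians and k = sec φ along parallels.
k = 1/cos 76.1° = 1/0.2402 = 4.163.

4.16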